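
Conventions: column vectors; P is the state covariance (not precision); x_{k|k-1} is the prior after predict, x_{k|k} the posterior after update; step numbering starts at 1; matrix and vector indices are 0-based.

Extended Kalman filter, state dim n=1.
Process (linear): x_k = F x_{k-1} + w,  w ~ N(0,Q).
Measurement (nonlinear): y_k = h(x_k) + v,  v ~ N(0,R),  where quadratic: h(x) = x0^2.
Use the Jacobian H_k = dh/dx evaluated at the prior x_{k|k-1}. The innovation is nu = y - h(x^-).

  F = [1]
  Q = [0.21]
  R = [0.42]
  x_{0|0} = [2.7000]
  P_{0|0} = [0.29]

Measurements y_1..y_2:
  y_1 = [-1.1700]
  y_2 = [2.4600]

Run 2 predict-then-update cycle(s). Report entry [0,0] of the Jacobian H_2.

step 1: x^-=[2.7000]  P^-=[0.5000]  H_jac=[5.4000]  S=[15.0000]  K=[0.1800]  nu=[-8.4600]  x^+=[1.1772]  P^+=[0.0140]
step 2: x^-=[1.1772]  P^-=[0.2240]  H_jac=[2.3544]  S=[1.6617]  K=[0.3174]  nu=[1.0742]  x^+=[1.5181]  P^+=[0.0566]

H_jac[0,0] = 2.3544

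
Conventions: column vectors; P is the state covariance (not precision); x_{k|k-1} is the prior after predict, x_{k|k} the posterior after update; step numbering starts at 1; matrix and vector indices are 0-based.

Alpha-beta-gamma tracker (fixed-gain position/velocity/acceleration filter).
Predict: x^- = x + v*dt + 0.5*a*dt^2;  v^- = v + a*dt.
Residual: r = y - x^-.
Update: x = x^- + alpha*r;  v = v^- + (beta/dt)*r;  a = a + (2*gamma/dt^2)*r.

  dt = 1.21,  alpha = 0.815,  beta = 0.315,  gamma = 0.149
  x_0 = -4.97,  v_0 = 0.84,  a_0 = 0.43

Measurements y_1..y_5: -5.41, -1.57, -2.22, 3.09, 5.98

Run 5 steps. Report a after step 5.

a_post = 0.6325

step 1: x_pred=-3.6388  r=-1.7712  x^+=-5.0823  v^+=0.8992  a^+=0.0695
step 2: x_pred=-3.9434  r=2.3734  x^+=-2.0091  v^+=1.6012  a^+=0.5526
step 3: x_pred=0.3329  r=-2.5529  x^+=-1.7477  v^+=1.6052  a^+=0.0330
step 4: x_pred=0.2187  r=2.8713  x^+=2.5588  v^+=2.3926  a^+=0.6174
step 5: x_pred=5.9058  r=0.0742  x^+=5.9663  v^+=3.1589  a^+=0.6325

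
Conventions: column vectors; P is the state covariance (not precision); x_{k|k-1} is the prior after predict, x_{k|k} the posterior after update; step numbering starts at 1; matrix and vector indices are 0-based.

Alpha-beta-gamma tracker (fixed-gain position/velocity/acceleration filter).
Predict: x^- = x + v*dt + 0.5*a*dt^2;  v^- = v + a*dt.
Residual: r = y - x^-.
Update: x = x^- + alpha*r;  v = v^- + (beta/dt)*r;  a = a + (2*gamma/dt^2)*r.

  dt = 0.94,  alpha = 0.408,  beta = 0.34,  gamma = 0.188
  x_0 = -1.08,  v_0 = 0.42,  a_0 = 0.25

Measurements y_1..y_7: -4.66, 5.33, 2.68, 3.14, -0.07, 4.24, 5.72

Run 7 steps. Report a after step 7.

a_post = -2.5739

step 1: x_pred=-0.5748  r=-4.0853  x^+=-2.2415  v^+=-0.8226  a^+=-1.4884
step 2: x_pred=-3.6724  r=9.0024  x^+=0.0006  v^+=1.0344  a^+=2.3424
step 3: x_pred=2.0078  r=0.6722  x^+=2.2821  v^+=3.4794  a^+=2.6284
step 4: x_pred=6.7140  r=-3.5740  x^+=5.2558  v^+=4.6574  a^+=1.1076
step 5: x_pred=10.1231  r=-10.1931  x^+=5.9643  v^+=2.0117  a^+=-3.2299
step 6: x_pred=6.4283  r=-2.1883  x^+=5.5355  v^+=-1.8159  a^+=-4.1611
step 7: x_pred=1.9901  r=3.7299  x^+=3.5119  v^+=-4.3783  a^+=-2.5739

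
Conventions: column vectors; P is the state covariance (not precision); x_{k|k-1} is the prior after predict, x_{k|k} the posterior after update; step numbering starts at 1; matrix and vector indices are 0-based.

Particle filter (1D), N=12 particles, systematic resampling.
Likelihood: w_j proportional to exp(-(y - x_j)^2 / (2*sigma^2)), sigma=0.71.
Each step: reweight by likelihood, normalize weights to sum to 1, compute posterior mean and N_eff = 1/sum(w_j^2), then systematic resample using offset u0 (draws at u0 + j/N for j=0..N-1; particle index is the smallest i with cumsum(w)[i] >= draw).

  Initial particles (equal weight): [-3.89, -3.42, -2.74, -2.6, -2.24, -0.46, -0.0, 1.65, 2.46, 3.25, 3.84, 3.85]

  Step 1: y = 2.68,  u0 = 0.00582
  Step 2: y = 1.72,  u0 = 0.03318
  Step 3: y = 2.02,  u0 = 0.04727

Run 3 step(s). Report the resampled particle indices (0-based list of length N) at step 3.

resampled_idx = [0, 1, 2, 3, 4, 5, 6, 7, 7, 8, 9, 10]

step 1: w=[0.0000, 0.0000, 0.0000, 0.0000, 0.0000, 0.0000, 0.0003, 0.1370, 0.3741, 0.2843, 0.1033, 0.1010]  mean=2.8557  Neff=3.8403  idx=[7, 7, 8, 8, 8, 8, 8, 9, 9, 9, 10, 11]
step 2: w=[0.1909, 0.1909, 0.1115, 0.1115, 0.1115, 0.1115, 0.1115, 0.0188, 0.0188, 0.0188, 0.0022, 0.0021]  mean=2.2013  Neff=7.3472  idx=[0, 0, 1, 1, 1, 2, 3, 4, 4, 5, 6, 7]
step 3: w=[0.0915, 0.0915, 0.0915, 0.0915, 0.0915, 0.0865, 0.0865, 0.0865, 0.0865, 0.0865, 0.0865, 0.0234]  mean=2.1078  Neff=11.4517  idx=[0, 1, 2, 3, 4, 5, 6, 7, 7, 8, 9, 10]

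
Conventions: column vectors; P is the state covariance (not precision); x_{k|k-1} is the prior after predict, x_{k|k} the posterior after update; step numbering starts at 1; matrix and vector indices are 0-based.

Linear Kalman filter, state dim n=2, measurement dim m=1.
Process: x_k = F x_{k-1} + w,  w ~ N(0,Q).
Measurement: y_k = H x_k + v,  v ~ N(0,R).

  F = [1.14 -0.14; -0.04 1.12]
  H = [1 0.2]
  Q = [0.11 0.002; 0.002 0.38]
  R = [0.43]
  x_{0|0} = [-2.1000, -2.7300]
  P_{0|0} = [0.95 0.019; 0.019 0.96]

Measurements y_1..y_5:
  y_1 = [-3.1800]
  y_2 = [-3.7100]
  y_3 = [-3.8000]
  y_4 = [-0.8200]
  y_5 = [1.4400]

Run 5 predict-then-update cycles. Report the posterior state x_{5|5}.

step 1: x^-=[-2.0118, -2.9736]  P^-=[1.3574 -0.1675; -0.1675 1.5840]  S=[1.7837]  K=[0.7422; 0.0837]  nu=[-0.5735]  x^+=[-2.4374, -3.0216]  P^+=[0.3748 -0.2783; -0.2783 1.5715]
step 2: x^-=[-2.3556, -3.2867]  P^-=[0.7167 -0.6184; -0.6184 2.3769]  S=[0.9944]  K=[0.5964; -0.1438]  nu=[-0.6970]  x^+=[-2.7713, -3.1864]  P^+=[0.3631 -0.5331; -0.5331 2.3563]
step 3: x^-=[-2.7132, -3.4580]  P^-=[0.7982 -1.0677; -1.0677 3.3841]  S=[0.9365]  K=[0.6243; -0.4174]  nu=[-0.3952]  x^+=[-2.9599, -3.2930]  P^+=[0.4332 -0.8237; -0.8237 3.2210]
step 4: x^-=[-2.9133, -3.5698]  P^-=[0.9990 -1.5791; -1.5791 4.4949]  S=[0.9772]  K=[0.6992; -0.6960]  nu=[2.8073]  x^+=[-0.9506, -5.5236]  P^+=[0.5214 -1.1036; -1.1036 4.0215]
step 5: x^-=[-0.3104, -6.1484]  P^-=[1.2186 -2.0676; -2.0676 5.5243]  S=[1.0426]  K=[0.7722; -0.9234]  nu=[2.9801]  x^+=[1.9909, -8.9002]  P^+=[0.5969 -1.3241; -1.3241 4.6354]

x_post = [1.9909, -8.9002]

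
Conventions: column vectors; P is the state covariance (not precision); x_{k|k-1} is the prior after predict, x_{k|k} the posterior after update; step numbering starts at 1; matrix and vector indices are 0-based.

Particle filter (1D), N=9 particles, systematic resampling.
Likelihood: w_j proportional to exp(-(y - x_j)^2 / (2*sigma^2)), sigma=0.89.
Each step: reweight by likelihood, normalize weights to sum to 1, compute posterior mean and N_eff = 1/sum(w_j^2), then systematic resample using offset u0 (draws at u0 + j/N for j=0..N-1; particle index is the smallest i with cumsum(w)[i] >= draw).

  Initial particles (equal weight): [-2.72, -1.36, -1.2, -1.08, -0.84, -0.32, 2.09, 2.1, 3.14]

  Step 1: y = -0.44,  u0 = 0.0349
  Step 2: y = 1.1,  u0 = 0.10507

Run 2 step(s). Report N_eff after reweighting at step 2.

step 1: w=[0.0093, 0.1458, 0.1727, 0.1921, 0.2249, 0.2465, 0.0044, 0.0042, 0.0001]  mean=-0.8879  Neff=5.0142  idx=[1, 1, 2, 3, 3, 4, 4, 5, 5]
step 2: w=[0.0237, 0.0237, 0.0383, 0.0538, 0.0538, 0.1005, 0.1005, 0.3028, 0.3028]  mean=-0.5894  Neff=4.7182  idx=[3, 5, 6, 7, 7, 7, 8, 8, 8]

N_eff = 4.7182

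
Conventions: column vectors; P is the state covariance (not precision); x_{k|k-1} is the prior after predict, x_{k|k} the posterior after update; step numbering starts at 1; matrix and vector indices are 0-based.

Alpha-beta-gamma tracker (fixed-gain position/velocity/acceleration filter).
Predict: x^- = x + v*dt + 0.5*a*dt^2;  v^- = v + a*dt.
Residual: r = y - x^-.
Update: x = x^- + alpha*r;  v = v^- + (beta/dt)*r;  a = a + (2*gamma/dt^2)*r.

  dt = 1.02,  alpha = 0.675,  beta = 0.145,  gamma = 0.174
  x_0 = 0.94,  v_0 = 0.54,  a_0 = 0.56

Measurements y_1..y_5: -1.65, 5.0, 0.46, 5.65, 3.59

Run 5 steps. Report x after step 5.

step 1: x_pred=1.7821  r=-3.4321  x^+=-0.5346  v^+=0.6233  a^+=-0.5880
step 2: x_pred=-0.2047  r=5.2047  x^+=3.3085  v^+=0.7634  a^+=1.1529
step 3: x_pred=4.6869  r=-4.2269  x^+=1.8337  v^+=1.3385  a^+=-0.2609
step 4: x_pred=3.0633  r=2.5867  x^+=4.8093  v^+=1.4401  a^+=0.6043
step 5: x_pred=6.5925  r=-3.0025  x^+=4.5658  v^+=1.6296  a^+=-0.4000

x_post = 4.5658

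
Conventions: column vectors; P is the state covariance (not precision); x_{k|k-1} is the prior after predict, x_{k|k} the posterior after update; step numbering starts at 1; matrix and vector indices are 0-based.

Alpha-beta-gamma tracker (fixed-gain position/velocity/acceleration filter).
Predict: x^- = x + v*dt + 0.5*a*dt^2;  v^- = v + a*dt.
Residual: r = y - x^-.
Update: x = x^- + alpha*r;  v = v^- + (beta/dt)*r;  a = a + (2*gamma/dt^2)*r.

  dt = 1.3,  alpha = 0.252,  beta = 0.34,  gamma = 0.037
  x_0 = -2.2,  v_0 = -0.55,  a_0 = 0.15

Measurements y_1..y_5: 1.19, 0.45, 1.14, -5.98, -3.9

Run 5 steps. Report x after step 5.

x_post = -0.3439

step 1: x_pred=-2.7883  r=3.9783  x^+=-1.7857  v^+=0.6855  a^+=0.3242
step 2: x_pred=-0.6207  r=1.0707  x^+=-0.3509  v^+=1.3869  a^+=0.3711
step 3: x_pred=1.7657  r=-0.6257  x^+=1.6080  v^+=1.7057  a^+=0.3437
step 4: x_pred=4.1158  r=-10.0958  x^+=1.5717  v^+=-0.4880  a^+=-0.0984
step 5: x_pred=0.8542  r=-4.7542  x^+=-0.3439  v^+=-1.8593  a^+=-0.3066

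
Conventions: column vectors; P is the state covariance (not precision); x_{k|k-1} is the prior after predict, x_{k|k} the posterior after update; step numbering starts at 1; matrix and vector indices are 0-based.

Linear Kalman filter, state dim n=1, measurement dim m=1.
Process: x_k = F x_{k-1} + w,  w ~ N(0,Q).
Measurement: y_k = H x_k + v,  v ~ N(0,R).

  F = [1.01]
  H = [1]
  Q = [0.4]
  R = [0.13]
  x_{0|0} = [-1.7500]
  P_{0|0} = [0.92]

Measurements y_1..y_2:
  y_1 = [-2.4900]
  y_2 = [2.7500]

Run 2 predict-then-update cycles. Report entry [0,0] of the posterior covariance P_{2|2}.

P_post[0,0] = 0.1040

step 1: x^-=[-1.7675]  P^-=[1.3385]  S=[1.4685]  K=[0.9115]  nu=[-0.7225]  x^+=[-2.4260]  P^+=[0.1185]
step 2: x^-=[-2.4503]  P^-=[0.5209]  S=[0.6509]  K=[0.8003]  nu=[5.2003]  x^+=[1.7113]  P^+=[0.1040]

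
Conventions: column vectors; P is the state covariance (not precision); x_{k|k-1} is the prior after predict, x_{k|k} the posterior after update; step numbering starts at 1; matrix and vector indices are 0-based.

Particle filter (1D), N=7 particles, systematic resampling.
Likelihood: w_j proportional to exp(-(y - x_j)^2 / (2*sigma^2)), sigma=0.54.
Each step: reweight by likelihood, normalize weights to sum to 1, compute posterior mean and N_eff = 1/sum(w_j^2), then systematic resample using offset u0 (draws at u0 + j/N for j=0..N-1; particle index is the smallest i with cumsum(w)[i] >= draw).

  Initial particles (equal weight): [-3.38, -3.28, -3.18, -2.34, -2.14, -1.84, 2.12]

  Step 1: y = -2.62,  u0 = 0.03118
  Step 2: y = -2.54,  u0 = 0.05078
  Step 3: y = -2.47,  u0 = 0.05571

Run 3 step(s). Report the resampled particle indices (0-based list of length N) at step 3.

resampled_idx = [1, 2, 3, 3, 4, 5, 6]

step 1: w=[0.1116, 0.1423, 0.1754, 0.2626, 0.2023, 0.1058, 0.0000]  mean=-2.6438  Neff=5.4188  idx=[0, 1, 2, 3, 3, 4, 4]
step 2: w=[0.0652, 0.0855, 0.1084, 0.2042, 0.2042, 0.1662, 0.1662]  mean=-2.5128  Neff=6.1735  idx=[0, 2, 3, 4, 4, 5, 6]
step 3: w=[0.0462, 0.0805, 0.1855, 0.1855, 0.1855, 0.1584, 0.1584]  mean=-2.3922  Neff=6.1712  idx=[1, 2, 3, 3, 4, 5, 6]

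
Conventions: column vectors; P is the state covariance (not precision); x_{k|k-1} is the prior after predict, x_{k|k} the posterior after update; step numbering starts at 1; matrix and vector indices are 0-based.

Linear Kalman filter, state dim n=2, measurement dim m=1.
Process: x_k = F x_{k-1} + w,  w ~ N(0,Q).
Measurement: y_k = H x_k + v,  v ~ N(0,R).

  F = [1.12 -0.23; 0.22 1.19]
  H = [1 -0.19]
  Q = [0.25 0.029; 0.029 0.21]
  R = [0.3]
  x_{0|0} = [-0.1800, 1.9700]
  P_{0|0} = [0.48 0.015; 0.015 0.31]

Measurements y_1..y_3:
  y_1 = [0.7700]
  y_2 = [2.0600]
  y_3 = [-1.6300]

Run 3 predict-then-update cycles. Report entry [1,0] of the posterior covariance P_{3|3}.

P_post[1,0] = 0.2018

step 1: x^-=[-0.6547, 2.3047]  P^-=[0.8608 0.0817; 0.0817 0.6801]  S=[1.1543]  K=[0.7323; -0.0412]  nu=[1.8626]  x^+=[0.7092, 2.2280]  P^+=[0.2418 0.1165; 0.1165 0.6781]
step 2: x^-=[0.2819, 2.8073]  P^-=[0.5292 0.0523; 0.0523 1.2430]  S=[0.8542]  K=[0.6079; -0.2152]  nu=[2.3115]  x^+=[1.6870, 2.3098]  P^+=[0.2135 0.1641; 0.1641 1.2034]
step 3: x^-=[1.3582, 3.1199]  P^-=[0.4970 -0.0374; -0.0374 2.0104]  S=[0.8838]  K=[0.5704; -0.4745]  nu=[-2.3954]  x^+=[-0.0081, 4.2565]  P^+=[0.2095 0.2018; 0.2018 1.8114]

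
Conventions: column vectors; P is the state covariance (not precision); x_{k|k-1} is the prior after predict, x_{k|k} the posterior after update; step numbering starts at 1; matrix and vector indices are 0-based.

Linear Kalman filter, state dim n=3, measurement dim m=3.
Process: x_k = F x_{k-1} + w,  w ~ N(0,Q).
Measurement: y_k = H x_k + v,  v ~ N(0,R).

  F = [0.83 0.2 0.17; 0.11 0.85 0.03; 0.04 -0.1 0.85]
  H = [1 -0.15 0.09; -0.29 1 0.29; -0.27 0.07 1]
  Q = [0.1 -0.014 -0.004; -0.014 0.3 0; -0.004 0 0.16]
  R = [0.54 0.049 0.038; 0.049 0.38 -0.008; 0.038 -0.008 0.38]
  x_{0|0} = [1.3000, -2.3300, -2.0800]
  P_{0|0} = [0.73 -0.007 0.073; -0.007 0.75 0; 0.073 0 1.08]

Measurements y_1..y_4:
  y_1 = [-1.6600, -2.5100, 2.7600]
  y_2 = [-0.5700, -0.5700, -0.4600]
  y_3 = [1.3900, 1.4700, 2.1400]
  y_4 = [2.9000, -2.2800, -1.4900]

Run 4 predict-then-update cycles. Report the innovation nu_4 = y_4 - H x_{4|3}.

step 1: x^-=[0.2594, -1.8999, -1.4830]  P^-=[0.6824 0.1837 0.2138; 0.1837 0.8509 -0.0262; 0.2138 -0.0262 0.9540]  S=[1.2333 -0.0047 0.1634; -0.0047 1.2107 0.2228; 0.1634 0.2228 1.2618]  K=[0.5529 0.0503 -0.0468; 0.0649 0.6787 -0.1411; 0.1558 0.0305 0.6833]  nu=[-2.0709, -0.1048, 4.4460]  x^+=[-1.0992, -2.7328, 1.2291]  P^+=[0.3092 0.1135 0.0784; 0.1135 0.3089 -0.0476; 0.0784 -0.0476 0.2898]
step 2: x^-=[-1.2500, -2.4070, 1.2740]  P^-=[0.3903 0.1471 0.0820; 0.1471 0.5465 -0.0417; 0.0820 -0.0417 0.3855]  S=[0.9175 0.0371 0.0638; 0.0371 0.8685 0.0572; 0.0638 0.0572 0.7409]  K=[0.4113 0.0526 -0.0572; 0.0512 0.5711 -0.1067; 0.1001 0.0177 0.4765]  nu=[0.2043, 1.1050, -1.9030]  x^+=[-0.9990, -1.5624, 0.4073]  P^+=[0.2321 0.0935 0.0496; 0.0935 0.2579 -0.0360; 0.0496 -0.0360 0.2006]
step 3: x^-=[-1.0724, -1.4257, 0.4625]  P^-=[0.3186 0.1168 0.0503; 0.1168 0.5053 -0.0348; 0.0503 -0.0348 0.3166]  S=[0.8475 0.0227 0.0422; 0.0227 0.8423 0.0561; 0.0422 0.0561 0.6859]  K=[0.3628 0.0410 -0.0658; 0.0346 0.5529 -0.0926; 0.0772 0.0195 0.4320]  nu=[2.2070, 2.4505, 1.4877]  x^+=[-0.2692, -0.1322, 1.3231]  P^+=[0.2043 0.0821 0.0379; 0.0821 0.2460 -0.0333; 0.0379 -0.0333 0.1795]
step 4: x^-=[-0.0250, -0.1023, 1.1271]  P^-=[0.2915 0.1038 0.0395; 0.1038 0.4943 -0.0340; 0.0395 -0.0340 0.3000]  S=[0.8219 0.0153 0.0360; 0.0153 0.8375 0.0571; 0.0360 0.0571 0.6737]  K=[0.3424 0.0351 -0.0687; 0.0260 0.5481 -0.0885; 0.0683 0.0197 0.4207]  nu=[2.8082, -2.5118, -2.6167]  x^+=[1.0279, -1.1743, 0.1686]  P^+=[0.1925 0.0769 0.0332; 0.0769 0.2422 -0.0332; 0.0332 -0.0332 0.1736]

innov = [2.8082, -2.5118, -2.6167]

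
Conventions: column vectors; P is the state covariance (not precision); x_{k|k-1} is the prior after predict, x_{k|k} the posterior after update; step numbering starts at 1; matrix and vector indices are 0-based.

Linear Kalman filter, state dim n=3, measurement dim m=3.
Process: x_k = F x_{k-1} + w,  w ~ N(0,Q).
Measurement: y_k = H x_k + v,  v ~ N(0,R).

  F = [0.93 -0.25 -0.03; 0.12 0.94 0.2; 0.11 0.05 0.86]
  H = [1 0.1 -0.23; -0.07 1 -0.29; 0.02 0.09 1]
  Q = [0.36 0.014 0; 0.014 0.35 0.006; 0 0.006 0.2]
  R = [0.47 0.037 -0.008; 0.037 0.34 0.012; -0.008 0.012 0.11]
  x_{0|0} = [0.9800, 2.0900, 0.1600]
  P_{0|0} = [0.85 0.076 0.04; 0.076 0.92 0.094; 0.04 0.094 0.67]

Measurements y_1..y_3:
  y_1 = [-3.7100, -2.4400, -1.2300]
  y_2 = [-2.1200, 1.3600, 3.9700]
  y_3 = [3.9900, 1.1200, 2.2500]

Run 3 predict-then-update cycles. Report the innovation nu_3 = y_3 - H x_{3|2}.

step 1: x^-=[0.3841, 2.1142, 0.3499]  P^-=[1.1171 -0.0473 0.0711; -0.0473 1.2564 0.2660; 0.0711 0.2660 0.7246]  S=[1.5836 -0.0025 -0.0535; -0.0025 1.5180 0.1663; -0.0535 0.1663 0.8958]  K=[0.6974 -0.1128 0.1622; 0.0217 0.7479 0.2845; -0.0150 -0.0594 0.8474]  nu=[-4.2250, -4.4258, -1.7779]  x^+=[-2.3514, -1.7930, -0.8303]  P^+=[0.3218 0.0129 0.0033; 0.0129 0.2641 0.0161; 0.0033 0.0161 0.0911]
step 2: x^-=[-1.7136, -2.1337, -1.0623]  P^-=[0.6490 -0.0025 0.0267; -0.0025 0.6007 0.0533; 0.0267 0.0533 0.2741]  S=[1.1243 0.0464 -0.0221; 0.0464 0.9374 0.0355; -0.0221 0.0355 0.3999]  K=[0.5781 -0.0932 0.1388; 0.0192 0.6154 0.2148; -0.0115 -0.0560 0.7031]  nu=[-0.4374, 3.0656, 5.2586]  x^+=[-1.5220, 0.8739, 2.4685]  P^+=[0.2668 0.0110 0.0032; 0.0110 0.2165 0.0111; 0.0032 0.0111 0.0757]
step 3: x^-=[-1.7080, 1.1325, 1.9991]  P^-=[0.5992 0.0014 0.0230; 0.0014 0.5550 0.0434; 0.0230 0.0434 0.2614]  S=[1.0763 0.0519 -0.0247; 0.0519 0.8955 0.0259; -0.0247 0.0259 0.3849]  K=[0.5593 -0.0889 0.1330; 0.0194 0.5986 0.2037; -0.0118 -0.0573 0.6937]  nu=[6.0446, 0.4477, 0.1831]  x^+=[1.6573, 1.5553, 2.0292]  P^+=[0.2581 0.0110 0.0029; 0.0110 0.2104 0.0103; 0.0029 0.0103 0.0747]

innov = [6.0446, 0.4477, 0.1831]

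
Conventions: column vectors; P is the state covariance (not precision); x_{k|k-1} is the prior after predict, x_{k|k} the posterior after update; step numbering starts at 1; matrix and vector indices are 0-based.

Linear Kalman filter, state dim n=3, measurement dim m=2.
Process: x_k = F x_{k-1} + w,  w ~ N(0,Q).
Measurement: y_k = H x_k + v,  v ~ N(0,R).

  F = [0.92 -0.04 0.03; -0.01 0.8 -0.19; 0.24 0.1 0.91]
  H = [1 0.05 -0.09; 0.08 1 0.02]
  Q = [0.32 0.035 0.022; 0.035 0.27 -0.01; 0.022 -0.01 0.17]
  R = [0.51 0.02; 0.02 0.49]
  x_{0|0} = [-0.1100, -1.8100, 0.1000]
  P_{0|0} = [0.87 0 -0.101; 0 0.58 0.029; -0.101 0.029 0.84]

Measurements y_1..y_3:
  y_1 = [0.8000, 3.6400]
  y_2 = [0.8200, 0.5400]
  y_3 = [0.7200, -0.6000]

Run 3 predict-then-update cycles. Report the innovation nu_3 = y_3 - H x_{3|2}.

innov = [0.1727, -1.3057]

step 1: x^-=[-0.0258, -1.4659, -0.1164]  P^-=[1.0524 0.0222 0.1485; 0.0222 0.6624 -0.0848; 0.1485 -0.0848 0.8827]  S=[1.5475 0.1675; 0.1675 1.1601]  K=[0.6725 -0.0028; -0.0214 0.5741; 0.0478 -0.0546]  nu=[0.8886, 5.1103]  x^+=[0.5575, 1.4491, -0.3528]  P^+=[0.3532 -0.0183 0.1047; -0.0183 0.2834 -0.0517; 0.1047 -0.0517 0.8766]
step 2: x^-=[0.4444, 1.2207, -0.0424]  P^-=[0.6275 -0.0157 0.2115; -0.0157 0.4995 -0.1856; 0.2115 -0.1856 0.9545]  S=[1.1085 0.0969; 0.0969 0.9846]  K=[0.5495 -0.0148; -0.0207 0.5043; 0.1192 -0.1637]  nu=[0.3108, -0.7154]  x^+=[0.6257, 0.8535, 0.1118]  P^+=[0.2942 -0.0227 0.1454; -0.0227 0.2506 -0.1078; 0.1454 -0.1078 0.9162]
step 3: x^-=[0.5449, 0.6553, 0.3372]  P^-=[0.5802 -0.0265 0.2354; -0.0265 0.4972 -0.2378; 0.2354 -0.2378 0.9909]  S=[1.0565 0.0870; 0.0870 0.9783]  K=[0.5296 -0.0220; -0.0228 0.5032; 0.1450 -0.2164]  nu=[0.1727, -1.3057]  x^+=[0.6650, -0.0056, 0.6449]  P^+=[0.2854 -0.0262 0.1599; -0.0262 0.2509 -0.1345; 0.1599 -0.1345 0.9284]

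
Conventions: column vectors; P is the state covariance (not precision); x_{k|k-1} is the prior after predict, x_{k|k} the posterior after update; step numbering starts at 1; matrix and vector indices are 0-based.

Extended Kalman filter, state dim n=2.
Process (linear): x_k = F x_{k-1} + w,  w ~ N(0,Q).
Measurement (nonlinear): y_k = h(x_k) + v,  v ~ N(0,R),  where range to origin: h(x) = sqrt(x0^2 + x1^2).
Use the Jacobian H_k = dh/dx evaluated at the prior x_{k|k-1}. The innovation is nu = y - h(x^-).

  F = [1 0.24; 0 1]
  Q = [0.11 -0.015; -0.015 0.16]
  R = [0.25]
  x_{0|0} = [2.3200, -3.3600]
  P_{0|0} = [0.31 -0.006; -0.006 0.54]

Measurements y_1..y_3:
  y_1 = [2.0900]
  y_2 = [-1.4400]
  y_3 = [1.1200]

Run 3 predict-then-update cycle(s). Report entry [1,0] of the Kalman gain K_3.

step 1: x^-=[1.5136, -3.3600]  P^-=[0.4482 0.1086; 0.1086 0.7000]  H_jac=[0.4107 -0.9118]  S=[0.8262]  K=[0.1030; -0.7185]  nu=[-1.5952]  x^+=[1.3493, -2.2138]  P^+=[0.4395 0.1697; 0.1697 0.2735]
step 2: x^-=[0.8180, -2.2138]  P^-=[0.6467 0.2204; 0.2204 0.4335]  H_jac=[0.3466 -0.9380]  S=[0.5658]  K=[0.0308; -0.5836]  nu=[-3.8001]  x^+=[0.7009, 0.0041]  P^+=[0.6461 0.2305; 0.2305 0.2407]
step 3: x^-=[0.7019, 0.0041]  P^-=[0.8807 0.2733; 0.2733 0.4007]  H_jac=[1.0000 0.0058]  S=[1.1338]  K=[0.7781; 0.2431]  nu=[0.4181]  x^+=[1.0272, 0.1057]  P^+=[0.1942 0.0588; 0.0588 0.3337]

K[1,0] = 0.2431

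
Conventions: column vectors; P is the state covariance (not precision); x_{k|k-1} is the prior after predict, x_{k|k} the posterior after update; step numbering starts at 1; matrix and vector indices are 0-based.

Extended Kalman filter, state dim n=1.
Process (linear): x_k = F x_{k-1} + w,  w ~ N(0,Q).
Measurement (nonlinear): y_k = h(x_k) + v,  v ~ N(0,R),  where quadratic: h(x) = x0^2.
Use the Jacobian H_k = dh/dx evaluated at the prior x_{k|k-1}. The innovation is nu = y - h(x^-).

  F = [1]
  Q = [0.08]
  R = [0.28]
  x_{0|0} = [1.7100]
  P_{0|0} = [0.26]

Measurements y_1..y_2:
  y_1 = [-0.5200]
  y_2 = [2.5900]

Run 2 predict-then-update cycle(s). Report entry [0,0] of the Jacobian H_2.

H_jac[0,0] = 1.5384

step 1: x^-=[1.7100]  P^-=[0.3400]  H_jac=[3.4200]  S=[4.2568]  K=[0.2732]  nu=[-3.4441]  x^+=[0.7692]  P^+=[0.0224]
step 2: x^-=[0.7692]  P^-=[0.1024]  H_jac=[1.5384]  S=[0.5223]  K=[0.3015]  nu=[1.9983]  x^+=[1.3718]  P^+=[0.0549]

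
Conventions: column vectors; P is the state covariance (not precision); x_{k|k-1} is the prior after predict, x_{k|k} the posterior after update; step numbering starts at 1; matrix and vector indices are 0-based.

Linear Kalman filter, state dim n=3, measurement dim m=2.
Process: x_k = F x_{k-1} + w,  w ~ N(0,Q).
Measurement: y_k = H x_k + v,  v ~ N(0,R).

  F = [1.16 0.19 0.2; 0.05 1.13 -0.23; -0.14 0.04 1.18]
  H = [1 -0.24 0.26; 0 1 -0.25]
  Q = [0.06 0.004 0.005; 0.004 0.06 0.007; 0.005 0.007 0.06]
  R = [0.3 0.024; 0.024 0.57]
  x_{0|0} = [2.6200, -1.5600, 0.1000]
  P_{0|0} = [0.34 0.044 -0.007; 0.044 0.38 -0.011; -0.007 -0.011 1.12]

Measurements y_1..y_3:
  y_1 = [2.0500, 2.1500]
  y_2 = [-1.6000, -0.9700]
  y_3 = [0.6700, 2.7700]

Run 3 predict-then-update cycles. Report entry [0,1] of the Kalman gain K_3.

step 1: x^-=[2.7628, -1.6548, -0.3112]  P^-=[0.5913 0.1117 0.2059; 0.1117 0.6162 -0.3042; 0.2059 -0.3042 1.6275]  S=[1.1283 -0.2668; -0.2668 1.4400]  K=[0.5832 0.1499; 0.0120 0.4829; 0.5286 -0.3959]  nu=[-1.0290, 3.7270]  x^+=[2.7212, 0.1327, -2.3306]  P^+=[0.2218 0.0752 -0.0970; 0.0752 0.2833 0.0308; -0.0970 0.0308 0.9749]
step 2: x^-=[2.7157, 0.8221, -3.1258]  P^-=[0.3982 0.1626 0.0798; 0.1626 0.4685 -0.2262; 0.0798 -0.2262 1.4563]  S=[0.8153 -0.1128; -0.1128 1.2427]  K=[0.4880 0.1591; 0.0485 0.4270; 0.5703 -0.4232]  nu=[-3.3057, -2.5736]  x^+=[0.6930, -0.4369, -3.9218]  P^+=[0.1901 0.0833 -0.0765; 0.0833 0.2448 0.0010; -0.0765 0.0010 0.9141]
step 3: x^-=[-0.0634, 0.4429, -4.7423]  P^-=[0.3625 0.1553 0.0910; 0.1553 0.4320 -0.2500; 0.0910 -0.2500 1.3613]  S=[0.7834 -0.1156; -0.1156 1.2122]  K=[0.4681 0.1540; 0.0437 0.4122; 0.5809 -0.4316]  nu=[2.0727, 1.1415]  x^+=[1.0826, 1.0041, -4.0309]  P^+=[0.1788 0.0854 -0.0544; 0.0854 0.2288 -0.0288; -0.0544 -0.0288 0.8132]

K[0,1] = 0.1540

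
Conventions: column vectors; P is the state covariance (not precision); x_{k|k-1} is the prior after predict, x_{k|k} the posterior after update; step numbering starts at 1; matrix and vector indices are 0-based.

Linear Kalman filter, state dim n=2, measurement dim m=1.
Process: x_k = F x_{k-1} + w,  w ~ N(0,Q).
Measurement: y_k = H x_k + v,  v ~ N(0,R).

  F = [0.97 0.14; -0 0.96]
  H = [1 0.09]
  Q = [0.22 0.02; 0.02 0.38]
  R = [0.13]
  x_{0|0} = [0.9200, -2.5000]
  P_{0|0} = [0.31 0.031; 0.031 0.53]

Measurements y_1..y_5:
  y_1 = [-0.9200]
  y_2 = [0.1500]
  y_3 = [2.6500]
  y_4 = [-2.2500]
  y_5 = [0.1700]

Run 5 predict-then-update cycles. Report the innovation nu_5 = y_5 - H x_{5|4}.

innov = [1.7129]

step 1: x^-=[0.5424, -2.4000]  P^-=[0.5305 0.1201; 0.1201 0.8684]  S=[0.6891]  K=[0.7855; 0.2877]  nu=[-1.2464]  x^+=[-0.4366, -2.7586]  P^+=[0.1053 -0.0356; -0.0356 0.8114]
step 2: x^-=[-0.8097, -2.6482]  P^-=[0.3253 0.0959; 0.0959 1.1278]  S=[0.4817]  K=[0.6933; 0.4097]  nu=[1.1980]  x^+=[0.0208, -2.1573]  P^+=[0.0938 -0.0410; -0.0410 1.0469]
step 3: x^-=[-0.2818, -2.0710]  P^-=[0.3177 0.1226; 0.1226 1.3448]  S=[0.4806]  K=[0.6839; 0.5069]  nu=[3.1182]  x^+=[1.8507, -0.4906]  P^+=[0.0929 -0.0440; -0.0440 1.2214]
step 4: x^-=[1.7265, -0.4709]  P^-=[0.3194 0.1431; 0.1431 1.5056]  S=[0.4873]  K=[0.6818; 0.5718]  nu=[-3.9341]  x^+=[-0.9557, -2.7205]  P^+=[0.0928 -0.0468; -0.0468 1.3463]
step 5: x^-=[-1.3079, -2.6117]  P^-=[0.3210 0.1573; 0.1573 1.6207]  S=[0.4925]  K=[0.6806; 0.6157]  nu=[1.7129]  x^+=[-0.1420, -1.5571]  P^+=[0.0929 -0.0490; -0.0490 1.4341]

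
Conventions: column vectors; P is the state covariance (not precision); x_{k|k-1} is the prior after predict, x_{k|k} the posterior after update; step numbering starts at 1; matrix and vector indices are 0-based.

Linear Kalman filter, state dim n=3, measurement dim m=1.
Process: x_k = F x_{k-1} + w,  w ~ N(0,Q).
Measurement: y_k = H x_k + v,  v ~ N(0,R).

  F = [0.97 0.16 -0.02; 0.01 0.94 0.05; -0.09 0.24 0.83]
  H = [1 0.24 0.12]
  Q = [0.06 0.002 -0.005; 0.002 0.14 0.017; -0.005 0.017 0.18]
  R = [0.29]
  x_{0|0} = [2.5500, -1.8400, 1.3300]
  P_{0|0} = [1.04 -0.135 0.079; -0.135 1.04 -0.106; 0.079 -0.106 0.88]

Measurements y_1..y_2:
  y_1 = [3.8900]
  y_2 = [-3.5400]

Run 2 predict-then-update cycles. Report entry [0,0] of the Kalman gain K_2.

step 1: x^-=[2.1525, -1.6376, 0.4328]  P^-=[1.0212 0.0493 -0.0498; 0.0493 1.0488 0.2146; -0.0498 0.2146 0.8064]  S=[1.4073]  K=[0.7298; 0.2322; 0.0700]  nu=[2.0786]  x^+=[3.6695, -1.1550, 0.5783]  P^+=[0.2717 -0.1892 -0.1217; -0.1892 0.9730 0.1918; -0.1217 0.1918 0.7995]
step 2: x^-=[3.3630, -1.0201, -0.1275]  P^-=[0.2856 -0.0306 -0.1196; -0.0306 1.0161 0.4364; -0.1196 0.4364 0.8917]  S=[0.6287]  K=[0.4197; 0.4225; 0.1466]  nu=[-6.6429]  x^+=[0.5747, -3.8268, -1.1015]  P^+=[0.1748 -0.1421 -0.1583; -0.1421 0.9038 0.3975; -0.1583 0.3975 0.8782]

K[0,0] = 0.4197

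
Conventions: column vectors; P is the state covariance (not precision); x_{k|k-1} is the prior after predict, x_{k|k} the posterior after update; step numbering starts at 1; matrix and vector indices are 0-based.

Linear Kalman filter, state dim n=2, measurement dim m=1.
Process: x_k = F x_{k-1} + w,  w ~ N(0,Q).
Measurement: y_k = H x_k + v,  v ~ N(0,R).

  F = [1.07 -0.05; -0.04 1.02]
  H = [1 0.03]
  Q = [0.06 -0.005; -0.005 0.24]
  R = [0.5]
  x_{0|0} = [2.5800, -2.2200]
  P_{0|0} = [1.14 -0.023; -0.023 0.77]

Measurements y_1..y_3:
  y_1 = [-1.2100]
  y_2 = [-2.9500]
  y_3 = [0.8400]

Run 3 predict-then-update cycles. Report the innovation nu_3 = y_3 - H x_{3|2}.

innov = [2.3062]

step 1: x^-=[2.8716, -2.3676]  P^-=[1.3696 -0.1182; -0.1182 1.0448]  S=[1.8634]  K=[0.7331; -0.0466]  nu=[-4.0106]  x^+=[-0.0684, -2.1806]  P^+=[0.3682 -0.0545; -0.0545 1.0408]
step 2: x^-=[0.0358, -2.2215]  P^-=[0.4900 -0.1335; -0.1335 1.3278]  S=[0.9831]  K=[0.4943; -0.0952]  nu=[-2.9191]  x^+=[-1.4071, -1.9435]  P^+=[0.2498 -0.0872; -0.0872 1.3189]
step 3: x^-=[-1.4084, -1.9261]  P^-=[0.3586 -0.1783; -0.1783 1.6197]  S=[0.8493]  K=[0.4159; -0.1527]  nu=[2.3062]  x^+=[-0.4493, -2.2783]  P^+=[0.2117 -0.1243; -0.1243 1.5999]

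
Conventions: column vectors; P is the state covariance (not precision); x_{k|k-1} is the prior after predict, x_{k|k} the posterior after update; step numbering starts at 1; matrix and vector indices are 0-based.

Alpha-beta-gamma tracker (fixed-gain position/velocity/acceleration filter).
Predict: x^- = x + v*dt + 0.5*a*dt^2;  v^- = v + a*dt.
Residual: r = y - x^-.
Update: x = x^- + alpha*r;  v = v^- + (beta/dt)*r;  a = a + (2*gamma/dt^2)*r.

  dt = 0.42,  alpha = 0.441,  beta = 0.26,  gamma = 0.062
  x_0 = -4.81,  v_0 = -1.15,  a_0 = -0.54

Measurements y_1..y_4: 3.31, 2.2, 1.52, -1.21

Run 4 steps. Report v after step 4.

step 1: x_pred=-5.3406  r=8.6506  x^+=-1.5257  v^+=3.9784  a^+=5.5409
step 2: x_pred=0.6339  r=1.5661  x^+=1.3246  v^+=7.2750  a^+=6.6418
step 3: x_pred=4.9659  r=-3.4459  x^+=3.4462  v^+=7.9314  a^+=4.2195
step 4: x_pred=7.1496  r=-8.3596  x^+=3.4630  v^+=4.5286  a^+=-1.6568

v_post = 4.5286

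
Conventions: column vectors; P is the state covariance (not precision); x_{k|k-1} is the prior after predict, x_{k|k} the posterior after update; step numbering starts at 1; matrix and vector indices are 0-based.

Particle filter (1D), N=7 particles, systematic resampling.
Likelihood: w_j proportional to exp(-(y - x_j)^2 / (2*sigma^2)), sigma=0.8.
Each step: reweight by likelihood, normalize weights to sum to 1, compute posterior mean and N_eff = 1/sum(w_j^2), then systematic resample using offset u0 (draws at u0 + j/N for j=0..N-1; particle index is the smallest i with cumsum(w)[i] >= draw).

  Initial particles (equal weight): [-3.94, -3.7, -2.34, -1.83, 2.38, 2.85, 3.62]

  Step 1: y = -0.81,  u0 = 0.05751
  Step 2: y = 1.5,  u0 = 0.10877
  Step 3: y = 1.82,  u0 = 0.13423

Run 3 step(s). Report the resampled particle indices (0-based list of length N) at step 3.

resampled_idx = [0, 1, 2, 3, 4, 5, 6]

step 1: w=[0.0008, 0.0024, 0.2648, 0.7314, 0.0006, 0.0000, 0.0000]  mean=-1.9685  Neff=1.6528  idx=[2, 2, 3, 3, 3, 3, 3]
step 2: w=[0.0112, 0.0112, 0.1955, 0.1955, 0.1955, 0.1955, 0.1955]  mean=-1.8415  Neff=5.2256  idx=[2, 3, 3, 4, 5, 6, 6]
step 3: w=[0.1429, 0.1429, 0.1429, 0.1429, 0.1429, 0.1429, 0.1429]  mean=-1.8300  Neff=7.0000  idx=[0, 1, 2, 3, 4, 5, 6]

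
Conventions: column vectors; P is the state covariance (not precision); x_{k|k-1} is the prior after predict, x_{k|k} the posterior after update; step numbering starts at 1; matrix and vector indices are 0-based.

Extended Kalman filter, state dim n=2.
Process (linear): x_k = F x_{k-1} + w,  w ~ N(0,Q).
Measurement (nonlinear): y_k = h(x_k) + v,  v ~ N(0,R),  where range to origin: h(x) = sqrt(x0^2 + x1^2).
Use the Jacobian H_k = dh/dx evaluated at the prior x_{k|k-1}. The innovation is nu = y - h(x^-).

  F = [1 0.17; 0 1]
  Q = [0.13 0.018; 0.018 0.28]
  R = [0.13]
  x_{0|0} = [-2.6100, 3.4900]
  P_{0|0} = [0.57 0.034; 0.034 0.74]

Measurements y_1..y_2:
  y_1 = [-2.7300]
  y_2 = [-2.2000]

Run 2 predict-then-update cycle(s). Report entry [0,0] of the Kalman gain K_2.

step 1: x^-=[-2.0167, 3.4900]  P^-=[0.7329 0.1778; 0.1778 1.0200]  H_jac=[-0.5003 0.8658]  S=[0.9241]  K=[-0.2302; 0.8594]  nu=[-6.7608]  x^+=[-0.4601, -2.3204]  P^+=[0.6840 0.3607; 0.3607 0.3374]
step 2: x^-=[-0.8546, -2.3204]  P^-=[0.9463 0.4360; 0.4360 0.6174]  H_jac=[-0.3456 -0.9384]  S=[1.0695]  K=[-0.6883; -0.6826]  nu=[-4.6728]  x^+=[2.3619, 0.8693]  P^+=[0.4396 -0.0665; -0.0665 0.1191]

K[0,0] = -0.6883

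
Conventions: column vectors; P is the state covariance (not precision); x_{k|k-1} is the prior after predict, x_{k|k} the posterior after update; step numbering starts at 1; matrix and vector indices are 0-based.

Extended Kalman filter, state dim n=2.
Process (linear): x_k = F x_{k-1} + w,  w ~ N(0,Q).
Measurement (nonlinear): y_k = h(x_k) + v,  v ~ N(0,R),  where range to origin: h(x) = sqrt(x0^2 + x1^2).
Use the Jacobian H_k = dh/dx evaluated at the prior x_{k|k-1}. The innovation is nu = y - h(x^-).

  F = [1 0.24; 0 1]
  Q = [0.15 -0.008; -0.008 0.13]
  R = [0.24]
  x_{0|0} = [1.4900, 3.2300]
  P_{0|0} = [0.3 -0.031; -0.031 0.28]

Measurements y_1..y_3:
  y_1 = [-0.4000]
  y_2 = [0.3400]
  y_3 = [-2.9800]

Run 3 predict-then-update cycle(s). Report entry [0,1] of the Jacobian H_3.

H_jac[0,1] = 0.7422

step 1: x^-=[2.2652, 3.2300]  P^-=[0.4512 0.0282; 0.0282 0.4100]  H_jac=[0.5742 0.8187]  S=[0.6901]  K=[0.4089; 0.5099]  nu=[-4.3451]  x^+=[0.4885, 1.0145]  P^+=[0.3359 -0.1157; -0.1157 0.2306]
step 2: x^-=[0.7320, 1.0145]  P^-=[0.4436 -0.0683; -0.0683 0.3606]  H_jac=[0.5851 0.8110]  S=[0.5642]  K=[0.3619; 0.4475]  nu=[-0.9110]  x^+=[0.4023, 0.6069]  P^+=[0.3697 -0.1597; -0.1597 0.2476]
step 3: x^-=[0.5480, 0.6069]  P^-=[0.4574 -0.1083; -0.1083 0.3776]  H_jac=[0.6702 0.7422]  S=[0.5458]  K=[0.4144; 0.3806]  nu=[-3.7977]  x^+=[-1.0258, -0.8387]  P^+=[0.3636 -0.1943; -0.1943 0.2986]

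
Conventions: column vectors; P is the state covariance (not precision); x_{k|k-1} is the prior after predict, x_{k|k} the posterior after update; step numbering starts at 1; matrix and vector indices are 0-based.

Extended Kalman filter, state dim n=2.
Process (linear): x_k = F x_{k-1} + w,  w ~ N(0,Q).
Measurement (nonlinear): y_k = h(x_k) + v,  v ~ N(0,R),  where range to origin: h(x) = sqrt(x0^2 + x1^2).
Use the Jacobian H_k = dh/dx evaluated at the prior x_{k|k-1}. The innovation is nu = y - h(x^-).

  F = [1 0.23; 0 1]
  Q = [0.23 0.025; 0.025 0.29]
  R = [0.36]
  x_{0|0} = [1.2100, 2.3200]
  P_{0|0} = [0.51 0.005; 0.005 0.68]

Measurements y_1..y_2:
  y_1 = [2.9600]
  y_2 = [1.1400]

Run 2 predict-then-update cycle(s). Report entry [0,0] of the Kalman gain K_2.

step 1: x^-=[1.7436, 2.3200]  P^-=[0.7783 0.1864; 0.1864 0.9700]  H_jac=[0.6008 0.7994]  S=[1.4398]  K=[0.4282; 0.6163]  nu=[0.0578]  x^+=[1.7684, 2.3556]  P^+=[0.5142 -0.1936; -0.1936 0.4231]
step 2: x^-=[2.3102, 2.3556]  P^-=[0.6775 -0.0713; -0.0713 0.7131]  H_jac=[0.7002 0.7140]  S=[0.9844]  K=[0.4302; 0.4665]  nu=[-2.1594]  x^+=[1.3812, 1.3484]  P^+=[0.4954 -0.2689; -0.2689 0.4989]

K[0,0] = 0.4302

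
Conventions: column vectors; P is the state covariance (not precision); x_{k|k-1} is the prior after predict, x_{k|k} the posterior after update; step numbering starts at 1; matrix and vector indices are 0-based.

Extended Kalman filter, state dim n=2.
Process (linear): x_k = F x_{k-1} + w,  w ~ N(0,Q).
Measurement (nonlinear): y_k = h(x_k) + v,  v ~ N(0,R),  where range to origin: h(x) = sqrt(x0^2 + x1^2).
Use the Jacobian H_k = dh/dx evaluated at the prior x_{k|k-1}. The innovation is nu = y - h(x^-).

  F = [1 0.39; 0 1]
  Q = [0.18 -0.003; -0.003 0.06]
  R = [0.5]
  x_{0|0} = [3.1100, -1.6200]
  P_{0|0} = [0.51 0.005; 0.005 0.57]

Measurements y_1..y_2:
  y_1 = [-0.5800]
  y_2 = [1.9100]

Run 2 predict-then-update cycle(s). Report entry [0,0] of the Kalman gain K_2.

step 1: x^-=[2.4782, -1.6200]  P^-=[0.7806 0.2243; 0.2243 0.6300]  H_jac=[0.8370 -0.5472]  S=[1.0301]  K=[0.5152; -0.1524]  nu=[-3.5407]  x^+=[0.6541, -1.0804]  P^+=[0.5072 0.3052; 0.3052 0.6061]
step 2: x^-=[0.2328, -1.0804]  P^-=[1.0174 0.5385; 0.5385 0.6661]  H_jac=[0.2106 -0.9776]  S=[0.9599]  K=[-0.3252; -0.5602]  nu=[0.8048]  x^+=[-0.0290, -1.5313]  P^+=[0.9159 0.3637; 0.3637 0.3649]

K[0,0] = -0.3252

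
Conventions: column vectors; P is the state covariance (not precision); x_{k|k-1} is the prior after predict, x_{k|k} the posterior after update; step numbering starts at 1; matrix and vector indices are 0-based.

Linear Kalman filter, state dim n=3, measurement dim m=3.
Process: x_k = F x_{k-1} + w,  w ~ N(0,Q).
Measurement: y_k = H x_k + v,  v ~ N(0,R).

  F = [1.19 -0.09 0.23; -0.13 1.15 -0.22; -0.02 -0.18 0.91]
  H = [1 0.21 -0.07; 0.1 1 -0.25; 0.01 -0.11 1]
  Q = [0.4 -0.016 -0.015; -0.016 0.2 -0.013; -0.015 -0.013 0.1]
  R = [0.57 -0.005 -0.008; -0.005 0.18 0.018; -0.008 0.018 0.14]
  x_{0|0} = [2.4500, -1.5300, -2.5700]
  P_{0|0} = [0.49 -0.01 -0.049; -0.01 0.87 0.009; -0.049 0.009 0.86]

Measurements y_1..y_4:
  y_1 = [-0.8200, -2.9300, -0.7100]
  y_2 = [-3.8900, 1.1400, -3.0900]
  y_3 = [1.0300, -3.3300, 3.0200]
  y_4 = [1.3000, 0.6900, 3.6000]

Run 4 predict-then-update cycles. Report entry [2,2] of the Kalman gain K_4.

step 1: x^-=[2.4621, -1.5126, -2.1123]  P^-=[1.1214 -0.2223 0.1156; -0.2223 1.3961 -0.3486; 0.1156 -0.3486 0.8393]  S=[1.6578 0.2010 -0.0242; 0.2010 1.7639 -0.6910; -0.0242 -0.6910 1.0758]  K=[0.6596 -0.1244 0.0755; -0.0465 0.8679 0.0875; 0.0006 0.0132 0.8254]  nu=[-3.1123, -2.1917, 1.2113]  x^+=[0.7734, -3.1640, -1.1433]  P^+=[0.3891 -0.0653 -0.0080; -0.0653 0.1766 0.0483; -0.0080 0.0483 0.1212]
step 2: x^-=[0.9422, -3.4877, -0.4863]  P^-=[0.9665 -0.1746 0.0032; -0.1746 0.4406 -0.0194; 0.0032 -0.0194 0.1902]  S=[1.4836 0.0108 -0.0040; 0.0108 0.6168 -0.0965; -0.0040 -0.0965 0.3404]  K=[0.6277 -0.1285 0.0652; -0.0595 0.6936 -0.0086; -0.0079 -0.0204 0.5594]  nu=[-4.1338, 4.4119, -2.9968]  x^+=[-2.4147, -0.1559, -2.2199]  P^+=[0.3708 -0.0644 -0.0090; -0.0644 0.1383 0.0276; -0.0090 0.0276 0.0811]
step 3: x^-=[-3.3701, 0.6230, -1.9438]  P^-=[0.9382 -0.1702 -0.0040; -0.1702 0.3979 -0.0259; -0.0040 -0.0259 0.1626]  S=[1.4564 0.0057 -0.0105; 0.0057 0.5766 -0.0923; -0.0105 -0.0923 0.3135]  K=[0.6208 -0.1272 0.0601; -0.0611 0.6671 -0.0333; -0.0105 -0.0332 0.5175]  nu=[4.1332, -4.1020, 5.0660]  x^+=[0.0220, -2.5344, 0.7710]  P^+=[0.3668 -0.0640 -0.0095; -0.0640 0.1319 0.0230; -0.0095 0.0230 0.0746]
step 4: x^-=[0.4317, -3.0871, 1.1573]  P^-=[0.9319 -0.1692 -0.0055; -0.1692 0.3912 -0.0283; -0.0055 -0.0283 0.1585]  S=[1.4505 0.0053 -0.0122; 0.0053 0.5710 -0.0931; -0.0122 -0.0931 0.3098]  K=[0.6192 -0.1268 0.0586; -0.0614 0.6621 -0.0389; -0.0111 -0.0365 0.5101]  nu=[1.5976, 4.0232, 2.0988]  x^+=[1.0339, -0.6030, 2.0631]  P^+=[0.3659 -0.0639 -0.0097; -0.0639 0.1307 0.0220; -0.0097 0.0220 0.0734]

K[2,2] = 0.5101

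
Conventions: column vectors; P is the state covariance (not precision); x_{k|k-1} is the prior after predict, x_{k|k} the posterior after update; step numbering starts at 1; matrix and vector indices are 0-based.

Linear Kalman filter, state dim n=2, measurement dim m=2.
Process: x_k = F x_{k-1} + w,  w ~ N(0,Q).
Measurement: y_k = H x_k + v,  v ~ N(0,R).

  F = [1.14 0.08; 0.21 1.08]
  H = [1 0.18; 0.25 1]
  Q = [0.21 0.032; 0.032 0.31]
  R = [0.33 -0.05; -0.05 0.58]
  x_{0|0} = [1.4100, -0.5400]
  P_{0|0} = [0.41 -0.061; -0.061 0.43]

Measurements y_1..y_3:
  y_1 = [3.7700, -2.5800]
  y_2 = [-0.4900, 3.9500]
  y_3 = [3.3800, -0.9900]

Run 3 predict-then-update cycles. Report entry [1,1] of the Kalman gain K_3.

step 1: x^-=[1.5642, -0.2871]  P^-=[0.7345 0.0912; 0.0912 0.8020]  S=[1.1233 0.3732; 0.3732 1.4735]  K=[0.6622 0.0187; 0.0259 0.5532]  nu=[2.2575, -2.6839]  x^+=[3.0089, -1.7135]  P^+=[0.2321 -0.0803; -0.0803 0.3396]
step 2: x^-=[3.2931, -1.2187]  P^-=[0.4991 0.0167; 0.0167 0.6800]  S=[0.8572 0.2147; 0.2147 1.2995]  K=[0.5826 0.0127; 0.0318 0.5212]  nu=[-3.5637, 4.3454]  x^+=[1.2718, 0.9329]  P^+=[0.2048 -0.0730; -0.0730 0.3190]
step 3: x^-=[1.5245, 1.2746]  P^-=[0.4648 0.0175; 0.0175 0.6580]  S=[0.8225 0.2029; 0.2029 1.2758]  K=[0.5653 0.0149; 0.0387 0.5130]  nu=[1.6261, -2.6457]  x^+=[2.4044, -0.0198]  P^+=[0.1983 -0.0692; -0.0692 0.3129]

K[1,1] = 0.5130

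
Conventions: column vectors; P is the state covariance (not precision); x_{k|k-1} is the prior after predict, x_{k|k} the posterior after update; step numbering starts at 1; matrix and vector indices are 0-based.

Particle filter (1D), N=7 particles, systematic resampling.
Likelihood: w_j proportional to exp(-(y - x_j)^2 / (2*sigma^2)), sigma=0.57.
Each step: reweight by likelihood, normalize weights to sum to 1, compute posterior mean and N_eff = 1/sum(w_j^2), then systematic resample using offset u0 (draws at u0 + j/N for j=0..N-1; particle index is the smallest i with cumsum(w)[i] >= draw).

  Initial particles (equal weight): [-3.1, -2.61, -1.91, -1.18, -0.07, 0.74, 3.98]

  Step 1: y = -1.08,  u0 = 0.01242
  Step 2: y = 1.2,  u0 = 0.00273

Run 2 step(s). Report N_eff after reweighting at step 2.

step 1: w=[0.0012, 0.0173, 0.2200, 0.6254, 0.1322, 0.0039, 0.0000]  mean=-1.2135  Neff=2.1864  idx=[1, 2, 3, 3, 3, 3, 4]
step 2: w=[0.0000, 0.0000, 0.0019, 0.0019, 0.0019, 0.0019, 0.9922]  mean=-0.0786  Neff=1.0157  idx=[3, 6, 6, 6, 6, 6, 6]

N_eff = 1.0157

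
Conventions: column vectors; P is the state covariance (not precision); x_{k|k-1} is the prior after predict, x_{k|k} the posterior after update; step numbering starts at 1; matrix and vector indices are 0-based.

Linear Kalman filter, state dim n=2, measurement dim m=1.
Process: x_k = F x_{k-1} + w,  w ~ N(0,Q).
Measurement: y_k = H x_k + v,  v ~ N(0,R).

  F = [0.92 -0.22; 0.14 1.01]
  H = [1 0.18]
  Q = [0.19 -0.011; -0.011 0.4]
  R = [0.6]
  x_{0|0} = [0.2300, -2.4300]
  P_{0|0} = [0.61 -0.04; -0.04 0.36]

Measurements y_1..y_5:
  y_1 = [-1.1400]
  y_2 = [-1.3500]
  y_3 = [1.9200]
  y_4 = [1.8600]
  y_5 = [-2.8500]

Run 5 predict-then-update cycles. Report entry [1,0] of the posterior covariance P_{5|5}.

P_post[1,0] = -0.5525

step 1: x^-=[0.7462, -2.4221]  P^-=[0.7399 -0.0484; -0.0484 0.7679]  S=[1.3474]  K=[0.5427; 0.0667]  nu=[-1.4502]  x^+=[-0.0408, -2.5188]  P^+=[0.3431 -0.0971; -0.0971 0.7619]
step 2: x^-=[0.5166, -2.5497]  P^-=[0.5566 -0.2234; -0.2234 1.1565]  S=[1.1136]  K=[0.4637; -0.0136]  nu=[-1.4076]  x^+=[-0.1361, -2.5305]  P^+=[0.3171 -0.2163; -0.2163 1.1563]
step 3: x^-=[0.4315, -2.5749]  P^-=[0.6020 -0.4214; -0.4214 1.5245]  S=[1.0996]  K=[0.4784; -0.1337]  nu=[1.9520]  x^+=[1.3654, -2.8358]  P^+=[0.3503 -0.3511; -0.3511 1.5049]
step 4: x^-=[1.8800, -2.6730]  P^-=[0.7014 -0.6157; -0.6157 1.8427]  S=[1.1395]  K=[0.5183; -0.2492]  nu=[0.4611]  x^+=[2.1190, -2.7879]  P^+=[0.3953 -0.4685; -0.4685 1.7719]
step 5: x^-=[2.5628, -2.5191]  P^-=[0.8000 -0.7747; -0.7747 2.0828]  S=[1.1886]  K=[0.5557; -0.3364]  nu=[-4.9594]  x^+=[-0.1933, -0.8510]  P^+=[0.4329 -0.5525; -0.5525 1.9483]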